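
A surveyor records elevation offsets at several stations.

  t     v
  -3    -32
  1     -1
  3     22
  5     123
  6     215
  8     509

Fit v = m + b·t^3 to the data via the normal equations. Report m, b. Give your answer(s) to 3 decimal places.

m = -3.389, b = 1.003

Forming AᵀA = [[6, 854]; [854, 325884]] and Aᵀv = [836, 323880]ᵀ gives AᵀA·[m, b]ᵀ = Aᵀv.
det = 6·325884 − 854² = 1225988.
m = (836·325884 − 854·323880)/1225988 = -33504/9887; b = (6·323880 − 854·836)/1225988 = 9914/9887.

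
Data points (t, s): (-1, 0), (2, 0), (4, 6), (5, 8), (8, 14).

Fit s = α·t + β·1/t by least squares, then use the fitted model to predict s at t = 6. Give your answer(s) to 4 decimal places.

ŝ = 9.8928

From the data, Σt·t = 110, Σt·1/t = 5, Σ1/t·1/t = 2189/1600.
For Xᵀs: Σt·s = 176, Σ1/t·s = 97/20.
So XᵀX·[α, β]ᵀ = Xᵀs: [[110, 5]; [5, 2189/1600]]·[α, β]ᵀ = [176, 97/20]ᵀ.
det = 110·(2189/1600) − 5² = 20079/160.
α = (176·(2189/1600) − 5·(97/20))/(20079/160) = 19248/11155; β = (110·(97/20) − 5·176)/(20079/160) = -6160/2231.
At t = 6: ŝ = (19248/11155)·(6) + (-6160/2231)·(1/6) = 331064/33465.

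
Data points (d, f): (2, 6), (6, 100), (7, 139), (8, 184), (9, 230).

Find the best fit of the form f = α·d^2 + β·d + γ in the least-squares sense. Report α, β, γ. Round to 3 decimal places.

α = 2.791, β = 1.471, γ = -8.251

Sums needed: Σd^2·d^2 = 14370, Σd^2·d = 1808, Σd^2 = 234, Σd·d = 234, Σd = 32, Σ1 = 5.
Right-hand side: Σd^2·f = 40841, Σd·f = 5127, Σf = 659.
Row-reducing yields α = 24291/8702, β = 12797/8702, γ = -35898/4351.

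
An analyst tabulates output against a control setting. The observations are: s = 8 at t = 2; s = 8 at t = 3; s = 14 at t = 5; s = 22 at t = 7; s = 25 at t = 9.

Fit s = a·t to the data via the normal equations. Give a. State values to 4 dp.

Forming XᵀX = [[168]] and Xᵀs = [489]ᵀ gives XᵀX·[a]ᵀ = Xᵀs.
a = 489/168 = 2.91071.

a = 2.9107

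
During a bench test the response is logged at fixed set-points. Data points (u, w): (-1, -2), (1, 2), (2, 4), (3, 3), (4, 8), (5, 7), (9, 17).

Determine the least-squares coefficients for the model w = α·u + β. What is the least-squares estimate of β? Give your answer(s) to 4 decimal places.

From the data, Σu·u = 137, Σu = 23, Σ1 = 7.
And Σu·w = 241, Σw = 39.
Normal equations: [[137, 23]; [23, 7]]·[α, β]ᵀ = [241, 39]ᵀ.
Eliminating β: 7·(row 1) − 23·(row 2) gives 430·α = 7·241 − 23·39 = 790, so α = 79/43.
Then β = (39 − 23·(79/43))/7 = -20/43.

β = -0.4651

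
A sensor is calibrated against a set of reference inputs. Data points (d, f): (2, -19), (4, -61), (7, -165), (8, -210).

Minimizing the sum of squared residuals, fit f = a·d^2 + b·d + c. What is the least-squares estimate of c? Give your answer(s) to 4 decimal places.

c = 1.6808

Sums needed: Σd^2·d^2 = 6769, Σd^2·d = 927, Σd^2 = 133, Σd·d = 133, Σd = 21, Σ1 = 4.
Right-hand side: Σd^2·f = -22577, Σd·f = -3117, Σf = -455.
AᵀA·[a, b, c]ᵀ = Aᵀf becomes [[6769, 927, 133]; [927, 133, 21]; [133, 21, 4]]·[a, b, c]ᵀ = [-22577, -3117, -455]ᵀ.
Row-reducing yields a = -1907/708, b = -1163/236, c = 595/354.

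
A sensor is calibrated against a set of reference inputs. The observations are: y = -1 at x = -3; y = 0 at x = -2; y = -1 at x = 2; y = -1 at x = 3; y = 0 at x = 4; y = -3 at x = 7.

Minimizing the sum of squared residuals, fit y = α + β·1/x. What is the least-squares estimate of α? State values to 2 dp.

α = -0.95

With design matrix M, MᵀM = [[6, 11/28]; [11/28, 5681/7056]] and Mᵀy = [-6, -13/14]ᵀ.
Δ = 6·(5681/7056) − (11/28)² = 10999/2352.
α = ((-6)·(5681/7056) − (11/28)·(-13/14))/(10999/2352) = -10504/10999; β = (6·(-13/14) − (11/28)·(-6))/(10999/2352) = -7560/10999.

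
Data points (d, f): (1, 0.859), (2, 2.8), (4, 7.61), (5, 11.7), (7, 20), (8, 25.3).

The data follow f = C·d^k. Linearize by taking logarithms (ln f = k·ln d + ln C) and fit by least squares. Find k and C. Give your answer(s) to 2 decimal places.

k = 1.61, C = 0.87

Taking logs, ln f = k·ln d + ln C, so regress ln f on ln d.
Σln d = 7.7142, Σ(ln d)² = 13.1032, Σln f = 11.5932, Σln d·ln f = 20.0334.
Equations: 13.1032·k + 7.7142·ln C = 20.0334;  7.7142·k + 6·ln C = 11.5932.
Δ = 13.1032·6 − (7.7142)² = 19.1098; k = (20.0334·6 − 7.7142·11.5932)/19.1098 = 1.61003, ln C = (13.1032·11.5932 − 7.7142·20.0334)/19.1098 = -0.13782, so C = exp(-0.13782) = 0.87126.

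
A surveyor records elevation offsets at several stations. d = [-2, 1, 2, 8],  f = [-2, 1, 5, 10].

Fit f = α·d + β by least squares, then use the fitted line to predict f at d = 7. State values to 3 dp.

From the data, Σd·d = 73, Σd = 9, Σ1 = 4.
Right-hand side: Σd·f = 95, Σf = 14.
So MᵀM·[α, β]ᵀ = Mᵀf: [[73, 9]; [9, 4]]·[α, β]ᵀ = [95, 14]ᵀ.
det = 73·4 − 9² = 211.
α = (95·4 − 9·14)/211 = 254/211; β = (73·14 − 9·95)/211 = 167/211.
At d = 7: f̂ = (254/211)·(7) + (167/211)·(1) = 1945/211.

f̂ = 9.218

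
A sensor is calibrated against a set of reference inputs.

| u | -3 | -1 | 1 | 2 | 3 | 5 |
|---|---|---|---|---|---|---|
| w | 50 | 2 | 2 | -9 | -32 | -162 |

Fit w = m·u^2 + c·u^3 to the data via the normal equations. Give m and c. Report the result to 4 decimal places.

Normal-equation sums: Σu^2·u^2 = 805, Σu^2·u^3 = 3157, Σu^3·u^3 = 17149.
Right-hand side: Σu^2·w = -3920, Σu^3·w = -22536.
det = 805·17149 − 3157² = 3838296.
m = ((-3920)·17149 − 3157·(-22536))/3838296 = 6367/6231; c = (805·(-22536) − 3157·(-3920))/3838296 = -102965/68541.

m = 1.0218, c = -1.5022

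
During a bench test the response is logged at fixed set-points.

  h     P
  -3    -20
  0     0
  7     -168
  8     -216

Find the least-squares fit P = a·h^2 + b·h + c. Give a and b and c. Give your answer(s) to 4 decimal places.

a = -3.0572, b = -2.5530, c = -0.0955

From the data, Σh^2·h^2 = 6578, Σh^2·h = 828, Σh^2 = 122, Σh·h = 122, Σh = 12, Σ1 = 4.
Right-hand side: Σh^2·P = -22236, Σh·P = -2844, ΣP = -404.
Row-reducing yields a = -49310/16129, b = -41178/16129, c = -1540/16129.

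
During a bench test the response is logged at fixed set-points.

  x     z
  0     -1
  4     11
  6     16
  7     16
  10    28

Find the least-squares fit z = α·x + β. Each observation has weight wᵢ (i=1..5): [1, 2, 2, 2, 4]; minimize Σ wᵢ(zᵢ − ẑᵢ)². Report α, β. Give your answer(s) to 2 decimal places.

From the data, Σwᵢ·x·x = 602, Σwᵢ·x = 74, Σwᵢ·1 = 11.
Moment sums: Σwᵢ·x·z = 1624, Σwᵢ·z = 197.
Normal equations: [[602, 74]; [74, 11]]·[α, β]ᵀ = [1624, 197]ᵀ.
Δ = 602·11 − 74² = 1146.
α = (1624·11 − 74·197)/1146 = 1643/573; β = (602·197 − 74·1624)/1146 = -791/573.

α = 2.87, β = -1.38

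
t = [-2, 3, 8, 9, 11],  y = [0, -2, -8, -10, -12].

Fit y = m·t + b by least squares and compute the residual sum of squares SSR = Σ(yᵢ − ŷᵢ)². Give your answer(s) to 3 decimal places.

The normal equations are: 279·m + 29·b = -292;  29·m + 5·b = -32.
det = 279·5 − 29² = 554.
m = ((-292)·5 − 29·(-32))/554 = -266/277; b = (279·(-32) − 29·(-292))/554 = -230/277.
Residuals: -302/277, 474/277, 142/277, -146/277, -168/277; SSR = 1392/277.

SSR = 5.025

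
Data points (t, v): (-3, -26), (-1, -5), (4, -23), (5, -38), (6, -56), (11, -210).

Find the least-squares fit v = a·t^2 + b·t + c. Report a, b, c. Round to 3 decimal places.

MᵀM·[a, b, c]ᵀ = Mᵀv reads: 16900·a + 1708·b + 208·c = -28983;  1708·a + 208·b + 22·c = -2845;  208·a + 22·b + 6·c = -358.
(Σt^2·t^2 = 16900, Σt^2·t = 1708, Σt^2 = 208, Σt·t = 208, Σt = 22, Σ1 = 6, Σt^2·v = -28983, Σt·v = -2845, Σv = -358.)
Solving the 3×3 system (Gaussian elimination) gives a = -992467/510180, b = 307159/127545, c = -45018/42515.

a = -1.945, b = 2.408, c = -1.059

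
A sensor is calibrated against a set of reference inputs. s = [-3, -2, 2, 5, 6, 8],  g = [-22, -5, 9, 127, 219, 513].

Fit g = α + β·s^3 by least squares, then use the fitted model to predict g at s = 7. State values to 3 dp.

ĝ = 344.718

Forming AᵀA = [[6, 826]; [826, 325282]] and Aᵀg = [841, 326541]ᵀ gives AᵀA·[α, β]ᵀ = Aᵀg.
Determinant 6·325282 − 826² = 1269416.
α = (841·325282 − 826·326541)/1269416 = 479912/158677; β = (6·326541 − 826·841)/1269416 = 316145/317354.
At s = 7: ĝ = (479912/158677)·(1) + (316145/317354)·(343) = 109397559/317354.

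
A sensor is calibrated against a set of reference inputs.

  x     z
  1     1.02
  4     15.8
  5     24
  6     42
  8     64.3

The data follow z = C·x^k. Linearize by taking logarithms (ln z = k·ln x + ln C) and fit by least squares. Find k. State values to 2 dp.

Taking logs, ln z = k·ln x + ln C, so regress ln z on ln x.
Sums: Σln x = 6.8669, Σ(ln x)² = 12.0466, Σln z = 13.8591, Σln x·ln z = 24.2960.
Normal system: [[12.0466, 6.8669]; [6.8669, 5]]·[k, ln C]ᵀ = [24.2960, 13.8591]ᵀ.
Solving (det = 13.0781): k = 2.01178, ln C = 0.00887.

k = 2.01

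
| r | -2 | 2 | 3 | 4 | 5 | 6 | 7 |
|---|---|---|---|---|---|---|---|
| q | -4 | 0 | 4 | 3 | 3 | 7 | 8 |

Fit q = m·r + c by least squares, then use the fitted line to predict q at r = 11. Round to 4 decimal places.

Normal-equation sums: Σr·r = 143, Σr = 25, Σ1 = 7.
Right-hand side: Σr·q = 145, Σq = 21.
So MᵀM·[m, c]ᵀ = Mᵀq: [[143, 25]; [25, 7]]·[m, c]ᵀ = [145, 21]ᵀ.
det = 143·7 − 25² = 376.
m = (145·7 − 25·21)/376 = 245/188; c = (143·21 − 25·145)/376 = -311/188.
At r = 11: q̂ = (245/188)·(11) + (-311/188)·(1) = 596/47.

q̂ = 12.6809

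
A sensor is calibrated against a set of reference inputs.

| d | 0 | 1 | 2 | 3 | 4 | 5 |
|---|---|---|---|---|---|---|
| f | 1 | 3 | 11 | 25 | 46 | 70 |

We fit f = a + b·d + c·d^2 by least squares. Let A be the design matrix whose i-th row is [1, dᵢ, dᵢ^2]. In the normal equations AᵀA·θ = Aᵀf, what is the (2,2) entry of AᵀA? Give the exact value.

55

Row 2 ↔ basis d, column 2 ↔ basis d, so (AᵀA)_{2,2} = Σᵢ (d)·(d) = (0)·(0) + (1)·(1) + (2)·(2) + (3)·(3) + (4)·(4) + (5)·(5) = 55.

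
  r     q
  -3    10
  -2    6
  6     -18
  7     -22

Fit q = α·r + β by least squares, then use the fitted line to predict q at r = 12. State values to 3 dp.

q̂ = -37.220

The normal equations are: 98·α + 8·β = -304;  8·α + 4·β = -24.
(Σr·r = 98, Σr = 8, Σ1 = 4, Σr·q = -304, Σq = -24.)
Δ = 98·4 − 8² = 328.
α = ((-304)·4 − 8·(-24))/328 = -128/41; β = (98·(-24) − 8·(-304))/328 = 10/41.
At r = 12: q̂ = (-128/41)·(12) + (10/41)·(1) = -1526/41.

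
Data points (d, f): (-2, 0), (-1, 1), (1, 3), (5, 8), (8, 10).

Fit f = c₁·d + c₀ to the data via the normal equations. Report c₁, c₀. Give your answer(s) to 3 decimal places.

c₁ = 1.040, c₀ = 2.113

XᵀX·[c₁, c₀]ᵀ = Xᵀf reads: 95·c₁ + 11·c₀ = 122;  11·c₁ + 5·c₀ = 22.
(Σd·d = 95, Σd = 11, Σ1 = 5, Σd·f = 122, Σf = 22.)
Eliminating c₀: 5·(row 1) − 11·(row 2) gives 354·c₁ = 5·122 − 11·22 = 368, so c₁ = 184/177.
Then c₀ = (22 − 11·(184/177))/5 = 374/177.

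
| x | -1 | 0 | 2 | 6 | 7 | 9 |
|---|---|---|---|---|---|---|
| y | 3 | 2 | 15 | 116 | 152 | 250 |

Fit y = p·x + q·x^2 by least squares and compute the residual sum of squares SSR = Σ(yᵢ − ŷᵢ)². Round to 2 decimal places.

SSR = 12.62

With design matrix M, MᵀM = [[171, 1295]; [1295, 10275]] and Mᵀy = [4037, 31937]ᵀ.
Eliminating q: 10275·(row 1) − 1295·(row 2) gives 80000·p = 10275·4037 − 1295·31937 = 121760, so p = 761/500.
Then q = (31937 − 1295·(761/500))/10275 = 7291/2500.
Residuals: 2007/1250, 2, 363/1250, 2347/1250, -1947/1250, 46/625; SSR = 7887/625.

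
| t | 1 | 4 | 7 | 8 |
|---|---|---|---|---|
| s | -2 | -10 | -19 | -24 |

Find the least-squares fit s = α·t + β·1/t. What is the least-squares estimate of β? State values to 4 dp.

Forming XᵀX = [[130, 4]; [4, 3445/3136]] and Xᵀs = [-367, -143/14]ᵀ gives XᵀX·[α, β]ᵀ = Xᵀs.
Eliminating β: (3445/3136)·(row 1) − 4·(row 2) gives (198837/1568)·α = (3445/3136)·(-367) − 4·(-143/14) = -1136187/3136, so α = -126243/44186.
Then β = ((-143/14) − 4·(-126243/44186))/(3445/3136) = 24416/22093.

β = 1.1051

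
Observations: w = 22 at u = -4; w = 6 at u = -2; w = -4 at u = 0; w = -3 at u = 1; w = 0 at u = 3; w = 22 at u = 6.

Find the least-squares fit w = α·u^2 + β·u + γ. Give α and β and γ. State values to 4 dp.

Compute the Gram sums: Σu^2·u^2 = 1650, Σu^2·u = 172, Σu^2 = 66, Σu·u = 66, Σu = 4, Σ1 = 6.
Right-hand side: Σu^2·w = 1165, Σu·w = 29, Σw = 43.
AᵀA·[α, β, γ]ᵀ = Aᵀw becomes [[1650, 172, 66]; [172, 66, 4]; [66, 4, 6]]·[α, β, γ]ᵀ = [1165, 29, 43]ᵀ.
Inverting the 3×3 Gram matrix, [α, β, γ]ᵀ = [5473/5267, -22067/10534, -30201/10534]ᵀ.

α = 1.0391, β = -2.0948, γ = -2.8670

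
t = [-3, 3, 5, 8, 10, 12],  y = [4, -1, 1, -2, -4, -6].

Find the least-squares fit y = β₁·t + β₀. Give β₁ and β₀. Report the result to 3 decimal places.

β₁ = -0.622, β₀ = 2.295

Normal-equation sums: Σt·t = 351, Σt = 35, Σ1 = 6.
And Σt·y = -138, Σy = -8.
MᵀM·[β₁, β₀]ᵀ = Mᵀy becomes [[351, 35]; [35, 6]]·[β₁, β₀]ᵀ = [-138, -8]ᵀ.
Eliminating β₀: 6·(row 1) − 35·(row 2) gives 881·β₁ = 6·(-138) − 35·(-8) = -548, so β₁ = -548/881.
Then β₀ = ((-8) − 35·(-548/881))/6 = 2022/881.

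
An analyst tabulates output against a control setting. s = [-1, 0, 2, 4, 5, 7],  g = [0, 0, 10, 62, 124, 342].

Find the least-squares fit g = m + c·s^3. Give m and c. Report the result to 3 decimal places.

Normal-equation sums: Σ1 = 6, Σs^3 = 539, Σs^3·s^3 = 137435.
For Mᵀg: Σg = 538, Σs^3·g = 136854.
det = 6·137435 − 539² = 534089.
m = (538·137435 − 539·136854)/534089 = 175724/534089; c = (6·136854 − 539·538)/534089 = 531142/534089.

m = 0.329, c = 0.994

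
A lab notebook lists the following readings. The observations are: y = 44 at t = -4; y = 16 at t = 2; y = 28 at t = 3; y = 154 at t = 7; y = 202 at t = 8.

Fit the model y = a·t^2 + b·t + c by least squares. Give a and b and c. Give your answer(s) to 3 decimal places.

The normal equations are: 6850·a + 826·b + 142·c = 21494;  826·a + 142·b + 16·c = 2634;  142·a + 16·b + 5·c = 444.
(Σt^2·t^2 = 6850, Σt^2·t = 826, Σt^2 = 142, Σt·t = 142, Σt = 16, Σ1 = 5, Σt^2·y = 21494, Σt·y = 2634, Σy = 444.)
Solving the 3×3 system (Gaussian elimination) gives a = 55606/18393, b = 18185/18393, c = -1368/6131.

a = 3.023, b = 0.989, c = -0.223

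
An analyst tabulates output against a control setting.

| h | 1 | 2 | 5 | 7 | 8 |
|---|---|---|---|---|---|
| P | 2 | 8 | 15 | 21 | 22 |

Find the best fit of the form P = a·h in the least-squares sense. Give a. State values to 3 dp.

MᵀM·[a]ᵀ = MᵀP reads: 143·a = 416.
(Σh·h = 143, Σh·P = 416.)
a = 416/143 = 2.90909.

a = 2.909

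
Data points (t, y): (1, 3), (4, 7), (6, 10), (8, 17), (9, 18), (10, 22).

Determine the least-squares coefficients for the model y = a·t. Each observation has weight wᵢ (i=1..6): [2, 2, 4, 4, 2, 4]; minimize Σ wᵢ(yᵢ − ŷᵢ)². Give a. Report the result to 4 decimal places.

a = 2.0582

Compute the Gram sums: Σwᵢ·t·t = 996.
Moment sums: Σwᵢ·t·y = 2050.
Normal equations: [[996]]·[a]ᵀ = [2050]ᵀ.
Hence a = 2050 / 996 ≈ 2.05823.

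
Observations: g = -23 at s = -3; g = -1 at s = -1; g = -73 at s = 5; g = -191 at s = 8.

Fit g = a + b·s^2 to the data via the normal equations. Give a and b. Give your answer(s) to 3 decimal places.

From the data, Σ1 = 4, Σs^2 = 99, Σs^2·s^2 = 4803.
Right-hand side: Σg = -288, Σs^2·g = -14257.
So MᵀM·[a, b]ᵀ = Mᵀg: [[4, 99]; [99, 4803]]·[a, b]ᵀ = [-288, -14257]ᵀ.
Eliminating b: 4803·(row 1) − 99·(row 2) gives 9411·a = 4803·(-288) − 99·(-14257) = 28179, so a = 9393/3137.
Then b = ((-14257) − 99·(9393/3137))/4803 = -28516/9411.

a = 2.994, b = -3.030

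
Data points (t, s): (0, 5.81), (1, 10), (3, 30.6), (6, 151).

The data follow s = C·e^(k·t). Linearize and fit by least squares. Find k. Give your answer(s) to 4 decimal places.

k = 0.5437

With ln sᵢ as the transformed response and tᵢ as the regressor:
Σt = 10.0000, Σ(t)² = 46.0000, Σln s = 12.5004, Σt·ln s = 42.6693.
Normal system: [[46.0000, 10.0000]; [10.0000, 4]]·[k, ln C]ᵀ = [42.6693, 12.5004]ᵀ.
Solving (det = 84.0000): k = 0.54372, ln C = 1.76581.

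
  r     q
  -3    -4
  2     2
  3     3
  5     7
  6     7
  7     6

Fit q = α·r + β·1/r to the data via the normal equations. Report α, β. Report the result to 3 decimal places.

Entries of XᵀX: Σr·r = 132, Σr·1/r = 6, Σ1/r·1/r = 1373/2450.
Right-hand side: Σr·q = 144, Σ1/r·q = 473/70.
So XᵀX·[α, β]ᵀ = Xᵀq: [[132, 6]; [6, 1373/2450]]·[α, β]ᵀ = [144, 473/70]ᵀ.
det = 132·(1373/2450) − 6² = 46518/1225.
α = (144·(1373/2450) − 6·(473/70))/(46518/1225) = 16397/15506; β = (132·(473/70) − 6·144)/(46518/1225) = 5705/7753.

α = 1.057, β = 0.736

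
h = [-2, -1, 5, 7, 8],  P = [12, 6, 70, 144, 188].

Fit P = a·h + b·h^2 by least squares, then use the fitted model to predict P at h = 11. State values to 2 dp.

Entries of XᵀX: Σh·h = 143, Σh·h^2 = 971, Σh^2·h^2 = 7139.
And Σh·P = 2832, Σh^2·P = 20892.
Normal equations: [[143, 971]; [971, 7139]]·[a, b]ᵀ = [2832, 20892]ᵀ.
Eliminating b: 7139·(row 1) − 971·(row 2) gives 78036·a = 7139·2832 − 971·20892 = -68484, so a = -5707/6503.
Then b = (20892 − 971·(-5707/6503))/7139 = 19807/6503.
At h = 11: P̂ = (-5707/6503)·(11) + (19807/6503)·(121) = 333410/929.

P̂ = 358.89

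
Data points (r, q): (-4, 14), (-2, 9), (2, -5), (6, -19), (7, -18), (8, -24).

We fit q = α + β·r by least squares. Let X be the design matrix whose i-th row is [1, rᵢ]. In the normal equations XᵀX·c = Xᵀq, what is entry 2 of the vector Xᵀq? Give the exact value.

Entry 2 ↔ basis r, so (Xᵀq)_{2} = Σᵢ (r)·qᵢ = (-4)·(14) + (-2)·(9) + (2)·(-5) + (6)·(-19) + (7)·(-18) + (8)·(-24) = -516.

-516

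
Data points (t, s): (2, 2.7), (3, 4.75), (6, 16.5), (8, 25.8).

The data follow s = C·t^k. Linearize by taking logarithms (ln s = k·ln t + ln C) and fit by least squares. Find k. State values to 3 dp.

Linearized form: ln s = k·ln t + ln C. From the 4 transformed points,
Σln t = 5.6630, Σ(ln t)² = 9.2219, Σln s = 8.6051, Σln t·ln s = 14.1822.
Equations: 9.2219·k + 5.6630·ln C = 14.1822;  5.6630·k + 4·ln C = 8.6051.
Slope k = (n·Σln t·ln s − Σln t·Σln s)/(n·Σ(ln t)² − (Σln t)²) = (4·14.1822 − 5.6630·8.6051)/4.8184 = 1.65993; ln C = (Σln s − k·Σln t)/n = -0.19874.

k = 1.660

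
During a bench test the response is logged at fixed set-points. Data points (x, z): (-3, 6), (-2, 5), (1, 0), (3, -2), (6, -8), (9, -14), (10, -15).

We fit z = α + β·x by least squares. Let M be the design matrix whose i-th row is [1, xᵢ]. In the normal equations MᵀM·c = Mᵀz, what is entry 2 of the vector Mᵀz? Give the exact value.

Entry 2 ↔ basis x, so (Mᵀz)_{2} = Σᵢ (x)·zᵢ = (-3)·(6) + (-2)·(5) + (1)·(0) + (3)·(-2) + (6)·(-8) + (9)·(-14) + (10)·(-15) = -358.

-358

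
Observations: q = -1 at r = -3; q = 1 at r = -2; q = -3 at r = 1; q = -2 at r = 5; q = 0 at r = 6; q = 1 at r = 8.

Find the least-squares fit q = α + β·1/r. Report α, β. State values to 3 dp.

α = -0.427, β = -2.188

Forming MᵀM = [[6, 79/120]; [79/120, 20801/14400]] and Mᵀq = [-4, -413/120]ᵀ gives MᵀM·[α, β]ᵀ = Mᵀq.
Determinant 6·(20801/14400) − (79/120)² = 23713/2880.
α = ((-4)·(20801/14400) − (79/120)·(-413/120))/(23713/2880) = -2199/5155; β = (6·(-413/120) − (79/120)·(-4))/(23713/2880) = -2256/1031.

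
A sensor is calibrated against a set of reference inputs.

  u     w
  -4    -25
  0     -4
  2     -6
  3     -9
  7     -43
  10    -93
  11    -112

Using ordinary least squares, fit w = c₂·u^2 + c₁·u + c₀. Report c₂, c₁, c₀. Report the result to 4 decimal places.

c₂ = -1.0142, c₁ = 1.3080, c₀ = -3.8130

Setting ∂/∂c₂ … = 0 gives: 27395·c₂ + 2645·c₁ + 299·c₀ = -25464;  2645·c₂ + 299·c₁ + 29·c₀ = -2402;  299·c₂ + 29·c₁ + 7·c₀ = -292.
(Σu^2·u^2 = 27395, Σu^2·u = 2645, Σu^2 = 299, Σu·u = 299, Σu = 29, Σ1 = 7, Σu^2·w = -25464, Σu·w = -2402, Σw = -292.)
Inverting the 3×3 Gram matrix, [c₂, c₁, c₀]ᵀ = [-566051/558132, 730061/558132, -177346/46511]ᵀ.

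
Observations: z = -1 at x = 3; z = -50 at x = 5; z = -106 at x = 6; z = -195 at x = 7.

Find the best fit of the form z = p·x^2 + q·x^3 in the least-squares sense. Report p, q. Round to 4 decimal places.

From the data, Σx^2·x^2 = 4403, Σx^2·x^3 = 27951, Σx^3·x^3 = 180659.
Moment sums: Σx^2·z = -14630, Σx^3·z = -96058.
So AᵀA·[p, q]ᵀ = Aᵀz: [[4403, 27951]; [27951, 180659]]·[p, q]ᵀ = [-14630, -96058]ᵀ.
Δ = 4403·180659 − 27951² = 14183176.
p = ((-14630)·180659 − 27951·(-96058))/14183176 = 1495571/506542; q = (4403·(-96058) − 27951·(-14630))/14183176 = -500723/506542.

p = 2.9525, q = -0.9885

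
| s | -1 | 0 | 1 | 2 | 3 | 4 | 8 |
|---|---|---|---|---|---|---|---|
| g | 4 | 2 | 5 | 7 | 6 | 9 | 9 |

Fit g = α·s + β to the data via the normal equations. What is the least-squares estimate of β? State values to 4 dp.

Forming AᵀA = [[95, 17]; [17, 7]] and Aᵀg = [141, 42]ᵀ gives AᵀA·[α, β]ᵀ = Aᵀg.
Determinant 95·7 − 17² = 376.
α = (141·7 − 17·42)/376 = 273/376; β = (95·42 − 17·141)/376 = 1593/376.

β = 4.2367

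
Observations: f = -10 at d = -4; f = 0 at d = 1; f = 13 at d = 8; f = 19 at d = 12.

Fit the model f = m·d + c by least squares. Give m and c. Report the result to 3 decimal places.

m = 1.823, c = -2.249

Setting ∂/∂m … = 0 gives: 225·m + 17·c = 372;  17·m + 4·c = 22.
det = 225·4 − 17² = 611.
m = (372·4 − 17·22)/611 = 1114/611; c = (225·22 − 17·372)/611 = -1374/611.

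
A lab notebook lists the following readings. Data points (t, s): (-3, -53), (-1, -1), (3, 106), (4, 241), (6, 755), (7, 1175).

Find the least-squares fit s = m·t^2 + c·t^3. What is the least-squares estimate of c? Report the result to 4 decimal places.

c = 2.9921

From the data, Σt^2·t^2 = 4116, Σt^2·t^3 = 25606, Σt^3·t^3 = 169860.
Right-hand side: Σt^2·s = 89087, Σt^3·s = 585823.
Normal equations: [[4116, 25606]; [25606, 169860]]·[m, c]ᵀ = [89087, 585823]ᵀ.
Eliminating c: 169860·(row 1) − 25606·(row 2) gives 43476524·m = 169860·89087 − 25606·585823 = 131734082, so m = 65867041/21738262.
Then c = (585823 − 25606·(65867041/21738262))/169860 = 9291839/3105466.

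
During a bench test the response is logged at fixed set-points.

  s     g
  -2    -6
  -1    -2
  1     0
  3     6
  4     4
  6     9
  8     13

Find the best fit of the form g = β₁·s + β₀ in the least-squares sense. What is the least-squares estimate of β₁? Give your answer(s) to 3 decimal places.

β₁ = 1.773

MᵀM·[β₁, β₀]ᵀ = Mᵀg reads: 131·β₁ + 19·β₀ = 206;  19·β₁ + 7·β₀ = 24.
(Σs·s = 131, Σs = 19, Σ1 = 7, Σs·g = 206, Σg = 24.)
Eliminating β₀: 7·(row 1) − 19·(row 2) gives 556·β₁ = 7·206 − 19·24 = 986, so β₁ = 493/278.
Then β₀ = (24 − 19·(493/278))/7 = -385/278.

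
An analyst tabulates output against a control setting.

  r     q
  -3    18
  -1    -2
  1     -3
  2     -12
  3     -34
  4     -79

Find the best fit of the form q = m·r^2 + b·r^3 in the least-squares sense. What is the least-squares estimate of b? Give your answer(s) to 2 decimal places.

Compute the Gram sums: Σr^2·r^2 = 436, Σr^2·r^3 = 1056, Σr^3·r^3 = 5620.
For Aᵀq: Σr^2·q = -1461, Σr^3·q = -6557.
Normal equations: [[436, 1056]; [1056, 5620]]·[m, b]ᵀ = [-1461, -6557]ᵀ.
det = 436·5620 − 1056² = 1335184.
m = ((-1461)·5620 − 1056·(-6557))/1335184 = -321657/333796; b = (436·(-6557) − 1056·(-1461))/1335184 = -329009/333796.

b = -0.99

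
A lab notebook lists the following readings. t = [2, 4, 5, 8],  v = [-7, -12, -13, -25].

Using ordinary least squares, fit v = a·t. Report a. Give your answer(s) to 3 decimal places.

a = -3.000

Setting ∂/∂a … = 0 gives: 109·a = -327.
(Σt·t = 109, Σt·v = -327.)
a = (-327)/109 = -3.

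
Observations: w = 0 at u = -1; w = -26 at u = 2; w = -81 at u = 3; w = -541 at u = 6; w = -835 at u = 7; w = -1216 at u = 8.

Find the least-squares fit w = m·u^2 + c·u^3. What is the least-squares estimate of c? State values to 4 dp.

c = -1.9960

AᵀA·[m, c]ᵀ = Aᵀw reads: 7891·m + 57625·c = -139048;  57625·m + 427243·c = -1028248.
(Σu^2·u^2 = 7891, Σu^2·u^3 = 57625, Σu^3·u^3 = 427243, Σu^2·w = -139048, Σu^3·w = -1028248.)
det = 7891·427243 − 57625² = 50733888.
m = ((-139048)·427243 − 57625·(-1028248))/50733888 = -1609309/528478; c = (7891·(-1028248) − 57625·(-139048))/50733888 = -1054833/528478.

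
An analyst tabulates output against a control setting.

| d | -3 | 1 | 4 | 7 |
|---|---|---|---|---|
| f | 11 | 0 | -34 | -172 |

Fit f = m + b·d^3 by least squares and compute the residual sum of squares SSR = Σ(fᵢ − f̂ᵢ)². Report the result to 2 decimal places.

SSR = 5.24

Normal-equation sums: Σ1 = 4, Σd^3 = 381, Σd^3·d^3 = 122475.
For Xᵀf: Σf = -195, Σd^3·f = -61469.
Normal equations: [[4, 381]; [381, 122475]]·[m, b]ᵀ = [-195, -61469]ᵀ.
Determinant 4·122475 − 381² = 344739.
m = ((-195)·122475 − 381·(-61469))/344739 = -154312/114913; b = (4·(-61469) − 381·(-195))/344739 = -171581/344739.
Residuals: -125874/114913, 634517/344739, -277006/344739, 20111/344739; SSR = 1805270/344739.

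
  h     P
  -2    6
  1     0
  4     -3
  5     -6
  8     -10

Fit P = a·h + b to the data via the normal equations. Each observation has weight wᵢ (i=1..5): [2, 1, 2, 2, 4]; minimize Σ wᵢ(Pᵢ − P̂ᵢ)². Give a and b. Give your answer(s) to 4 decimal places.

a = -1.5833, b = 2.5833

Forming AᵀWA = [[347, 47]; [47, 11]] and AᵀWP = [-428, -46]ᵀ gives AᵀWA·[a, b]ᵀ = AᵀWP.
det = 347·11 − 47² = 1608.
a = ((-428)·11 − 47·(-46))/1608 = -19/12; b = (347·(-46) − 47·(-428))/1608 = 31/12.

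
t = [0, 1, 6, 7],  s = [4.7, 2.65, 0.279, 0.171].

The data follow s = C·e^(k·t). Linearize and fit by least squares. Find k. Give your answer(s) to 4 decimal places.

k = -0.4656

Taking logs, ln s = k·t + ln C, so regress ln s on t.
AᵀA = [[86.0000, 14.0000]; [14.0000, 4]], rhs = [-19.0473, -0.5205]ᵀ  (here Σt = 14.0000, Σ(t)² = 86.0000, Σln s = -0.5205, Σt·ln s = -19.0473).
Slope k = (n·Σt·ln s − Σt·Σln s)/(n·Σ(t)² − (Σt)²) = (4·-19.0473 − 14.0000·-0.5205)/148.0000 = -0.46556; ln C = (Σln s − k·Σt)/n = 1.49932.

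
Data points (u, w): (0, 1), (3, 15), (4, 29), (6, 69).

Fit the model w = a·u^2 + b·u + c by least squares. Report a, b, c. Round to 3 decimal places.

a = 2.200, b = -1.853, c = 0.973

With design matrix X, XᵀX = [[1633, 307, 61]; [307, 61, 13]; [61, 13, 4]] and Xᵀw = [3083, 575, 114]ᵀ.
Row-reducing yields a = 11/5, b = -139/75, c = 73/75.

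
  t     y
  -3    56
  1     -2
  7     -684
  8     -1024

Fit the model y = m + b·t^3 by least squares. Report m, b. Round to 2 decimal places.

m = 1.20, b = -2.00

Forming MᵀM = [[4, 829]; [829, 380523]] and Mᵀy = [-1654, -760414]ᵀ gives MᵀM·[m, b]ᵀ = Mᵀy.
Determinant 4·380523 − 829² = 834851.
m = ((-1654)·380523 − 829·(-760414))/834851 = 998164/834851; b = (4·(-760414) − 829·(-1654))/834851 = -1670490/834851.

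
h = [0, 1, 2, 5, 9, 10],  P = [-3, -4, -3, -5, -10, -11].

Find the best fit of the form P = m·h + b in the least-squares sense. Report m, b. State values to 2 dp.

m = -0.82, b = -2.33

Entries of AᵀA: Σh·h = 211, Σh = 27, Σ1 = 6.
Moment sums: Σh·P = -235, ΣP = -36.
So AᵀA·[m, b]ᵀ = AᵀP: [[211, 27]; [27, 6]]·[m, b]ᵀ = [-235, -36]ᵀ.
det = 211·6 − 27² = 537.
m = ((-235)·6 − 27·(-36))/537 = -146/179; b = (211·(-36) − 27·(-235))/537 = -417/179.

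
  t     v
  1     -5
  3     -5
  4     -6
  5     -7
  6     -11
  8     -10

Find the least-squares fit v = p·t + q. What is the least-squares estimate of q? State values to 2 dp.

Normal-equation sums: Σt·t = 151, Σt = 27, Σ1 = 6.
And Σt·v = -225, Σv = -44.
So XᵀX·[p, q]ᵀ = Xᵀv: [[151, 27]; [27, 6]]·[p, q]ᵀ = [-225, -44]ᵀ.
Determinant 151·6 − 27² = 177.
p = ((-225)·6 − 27·(-44))/177 = -54/59; q = (151·(-44) − 27·(-225))/177 = -569/177.

q = -3.21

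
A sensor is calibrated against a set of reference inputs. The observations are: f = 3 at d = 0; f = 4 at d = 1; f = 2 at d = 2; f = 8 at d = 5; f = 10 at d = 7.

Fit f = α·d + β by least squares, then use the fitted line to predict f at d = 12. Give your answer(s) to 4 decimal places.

f̂ = 15.1941

Entries of AᵀA: Σd·d = 79, Σd = 15, Σ1 = 5.
Right-hand side: Σd·f = 118, Σf = 27.
Normal equations: [[79, 15]; [15, 5]]·[α, β]ᵀ = [118, 27]ᵀ.
Δ = 79·5 − 15² = 170.
α = (118·5 − 15·27)/170 = 37/34; β = (79·27 − 15·118)/170 = 363/170.
At d = 12: f̂ = (37/34)·(12) + (363/170)·(1) = 2583/170.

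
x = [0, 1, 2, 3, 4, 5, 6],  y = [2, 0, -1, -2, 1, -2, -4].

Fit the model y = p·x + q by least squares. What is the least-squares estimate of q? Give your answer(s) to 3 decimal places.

q = 1.286

Compute the Gram sums: Σx·x = 91, Σx = 21, Σ1 = 7.
Right-hand side: Σx·y = -38, Σy = -6.
MᵀM·[p, q]ᵀ = Mᵀy becomes [[91, 21]; [21, 7]]·[p, q]ᵀ = [-38, -6]ᵀ.
det = 91·7 − 21² = 196.
p = ((-38)·7 − 21·(-6))/196 = -5/7; q = (91·(-6) − 21·(-38))/196 = 9/7.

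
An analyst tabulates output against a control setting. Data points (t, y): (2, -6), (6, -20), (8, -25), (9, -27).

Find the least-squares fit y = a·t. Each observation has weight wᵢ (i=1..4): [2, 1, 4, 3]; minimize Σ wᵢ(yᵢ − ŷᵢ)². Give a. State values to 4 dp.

The normal equations are: 543·a = -1673.
a = (-1673)/543 = -3.08103.

a = -3.0810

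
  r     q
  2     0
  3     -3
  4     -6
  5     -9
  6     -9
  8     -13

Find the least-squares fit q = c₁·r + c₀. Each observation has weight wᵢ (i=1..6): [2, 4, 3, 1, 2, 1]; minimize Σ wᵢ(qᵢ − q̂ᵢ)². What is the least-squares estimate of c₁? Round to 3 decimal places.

c₁ = -2.156

From the data, Σwᵢ·r·r = 253, Σwᵢ·r = 53, Σwᵢ·1 = 13.
Right-hand side: Σwᵢ·r·q = -365, Σwᵢ·q = -70.
Normal equations: [[253, 53]; [53, 13]]·[c₁, c₀]ᵀ = [-365, -70]ᵀ.
Δ = 253·13 − 53² = 480.
c₁ = ((-365)·13 − 53·(-70))/480 = -69/32; c₀ = (253·(-70) − 53·(-365))/480 = 109/32.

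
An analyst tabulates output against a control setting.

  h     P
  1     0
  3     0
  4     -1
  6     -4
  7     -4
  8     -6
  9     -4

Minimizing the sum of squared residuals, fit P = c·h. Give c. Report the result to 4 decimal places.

Setting ∂/∂c … = 0 gives: 256·c = -140.
(Σh·h = 256, Σh·P = -140.)
Hence c = -140 / 256 ≈ -0.546875.

c = -0.5469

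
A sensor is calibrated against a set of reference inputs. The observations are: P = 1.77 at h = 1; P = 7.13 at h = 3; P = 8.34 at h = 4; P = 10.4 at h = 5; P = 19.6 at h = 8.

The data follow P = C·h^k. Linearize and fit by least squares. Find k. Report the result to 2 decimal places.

With ln Pᵢ as the transformed response and ln hᵢ as the regressor:
Σln h = 6.1738, Σ(ln h)² = 10.0431, Σln P = 9.9737, Σln h·ln P = 15.0549.
Equations: 10.0431·k + 6.1738·ln C = 15.0549;  6.1738·k + 5·ln C = 9.9737.
Δ = 10.0431·5 − (6.1738)² = 12.1000; k = (15.0549·5 − 6.1738·9.9737)/12.1000 = 1.13214, ln C = (10.0431·9.9737 − 6.1738·15.0549)/12.1000 = 0.59682.

k = 1.13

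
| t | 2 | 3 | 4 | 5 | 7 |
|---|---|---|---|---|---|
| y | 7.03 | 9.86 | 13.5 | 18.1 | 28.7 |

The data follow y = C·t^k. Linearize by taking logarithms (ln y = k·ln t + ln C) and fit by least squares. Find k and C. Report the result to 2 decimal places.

k = 1.13, C = 3.01

With ln yᵢ as the transformed response and ln tᵢ as the regressor:
Σln t = 6.7334, Σ(ln t)² = 9.9861, Σln y = 13.0942, Σln t·ln y = 18.6670.
Equations: 9.9861·k + 6.7334·ln C = 18.6670;  6.7334·k + 5·ln C = 13.0942.
Δ = 9.9861·5 − (6.7334)² = 4.5917; k = (18.6670·5 − 6.7334·13.0942)/4.5917 = 1.12527, ln C = (9.9861·13.0942 − 6.7334·18.6670)/4.5917 = 1.10346, so C = exp(1.10346) = 3.01458.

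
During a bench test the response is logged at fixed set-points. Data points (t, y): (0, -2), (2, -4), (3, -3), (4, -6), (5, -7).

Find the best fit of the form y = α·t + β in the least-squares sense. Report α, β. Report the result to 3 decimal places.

α = -0.973, β = -1.676

Compute the Gram sums: Σt·t = 54, Σt = 14, Σ1 = 5.
Right-hand side: Σt·y = -76, Σy = -22.
So AᵀA·[α, β]ᵀ = Aᵀy: [[54, 14]; [14, 5]]·[α, β]ᵀ = [-76, -22]ᵀ.
Δ = 54·5 − 14² = 74.
α = ((-76)·5 − 14·(-22))/74 = -36/37; β = (54·(-22) − 14·(-76))/74 = -62/37.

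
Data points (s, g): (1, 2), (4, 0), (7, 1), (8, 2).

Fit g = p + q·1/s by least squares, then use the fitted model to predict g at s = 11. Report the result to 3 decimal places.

ĝ = 0.976

The normal equations are: 4·p + (85/56)·q = 5;  (85/56)·p + (3445/3136)·q = 67/28.
Eliminating q: (3445/3136)·(row 1) − (85/56)·(row 2) gives (6555/3136)·p = (3445/3136)·5 − (85/56)·(67/28) = 5835/3136, so p = 389/437.
Then q = ((67/28) − (85/56)·(389/437))/(3445/3136) = 2072/2185.
At s = 11: ĝ = (389/437)·(1) + (2072/2185)·(1/11) = 23467/24035.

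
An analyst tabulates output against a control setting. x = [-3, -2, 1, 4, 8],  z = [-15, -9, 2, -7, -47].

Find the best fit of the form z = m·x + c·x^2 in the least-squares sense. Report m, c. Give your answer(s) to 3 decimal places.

Forming AᵀA = [[94, 542]; [542, 4450]] and Aᵀz = [-339, -3289]ᵀ gives AᵀA·[m, c]ᵀ = Aᵀz.
det = 94·4450 − 542² = 124536.
m = ((-339)·4450 − 542·(-3289))/124536 = 34261/15567; c = (94·(-3289) − 542·(-339))/124536 = -31357/31134.

m = 2.201, c = -1.007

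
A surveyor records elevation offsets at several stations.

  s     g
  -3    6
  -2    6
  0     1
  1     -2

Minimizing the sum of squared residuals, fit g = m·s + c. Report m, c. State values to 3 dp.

Setting ∂/∂m … = 0 gives: 14·m + (-4)·c = -32;  (-4)·m + 4·c = 11.
(Σs·s = 14, Σs = -4, Σ1 = 4, Σs·g = -32, Σg = 11.)
Δ = 14·4 − (-4)² = 40.
m = ((-32)·4 − (-4)·11)/40 = -21/10; c = (14·11 − (-4)·(-32))/40 = 13/20.

m = -2.100, c = 0.650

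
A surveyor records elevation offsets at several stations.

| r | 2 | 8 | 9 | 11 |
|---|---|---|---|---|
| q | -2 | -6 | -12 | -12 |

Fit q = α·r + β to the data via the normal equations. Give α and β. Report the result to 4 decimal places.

Sums needed: Σr·r = 270, Σr = 30, Σ1 = 4.
Right-hand side: Σr·q = -292, Σq = -32.
Normal equations: [[270, 30]; [30, 4]]·[α, β]ᵀ = [-292, -32]ᵀ.
det = 270·4 − 30² = 180.
α = ((-292)·4 − 30·(-32))/180 = -52/45; β = (270·(-32) − 30·(-292))/180 = 2/3.

α = -1.1556, β = 0.6667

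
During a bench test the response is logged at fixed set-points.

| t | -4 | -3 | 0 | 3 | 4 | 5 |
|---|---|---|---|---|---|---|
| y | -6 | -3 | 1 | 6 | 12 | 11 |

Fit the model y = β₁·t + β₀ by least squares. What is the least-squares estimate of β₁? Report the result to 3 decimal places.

From the data, Σt·t = 75, Σt = 5, Σ1 = 6.
Moment sums: Σt·y = 154, Σy = 21.
Normal equations: [[75, 5]; [5, 6]]·[β₁, β₀]ᵀ = [154, 21]ᵀ.
Eliminating β₀: 6·(row 1) − 5·(row 2) gives 425·β₁ = 6·154 − 5·21 = 819, so β₁ = 819/425.
Then β₀ = (21 − 5·(819/425))/6 = 161/85.

β₁ = 1.927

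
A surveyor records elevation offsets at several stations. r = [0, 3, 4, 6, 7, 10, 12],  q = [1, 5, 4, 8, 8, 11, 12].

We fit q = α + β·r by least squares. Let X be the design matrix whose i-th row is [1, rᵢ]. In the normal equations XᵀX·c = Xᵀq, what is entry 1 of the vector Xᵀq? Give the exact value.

Entry 1 ↔ basis 1, so (Xᵀq)_{1} = Σᵢ qᵢ = (1)·(1) + (1)·(5) + (1)·(4) + (1)·(8) + (1)·(8) + (1)·(11) + (1)·(12) = 49.

49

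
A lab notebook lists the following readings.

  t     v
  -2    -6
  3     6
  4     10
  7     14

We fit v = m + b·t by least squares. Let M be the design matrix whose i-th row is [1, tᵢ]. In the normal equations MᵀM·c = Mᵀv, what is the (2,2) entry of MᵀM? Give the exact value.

78

Row 2 ↔ basis t, column 2 ↔ basis t, so (MᵀM)_{2,2} = Σᵢ (t)·(t) = (-2)·(-2) + (3)·(3) + (4)·(4) + (7)·(7) = 78.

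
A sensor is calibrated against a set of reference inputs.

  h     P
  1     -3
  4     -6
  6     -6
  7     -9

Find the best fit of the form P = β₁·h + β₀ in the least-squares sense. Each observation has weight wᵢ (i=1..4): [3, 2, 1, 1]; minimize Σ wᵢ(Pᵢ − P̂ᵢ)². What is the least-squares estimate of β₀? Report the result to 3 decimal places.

The normal equations are: 120·β₁ + 24·β₀ = -156;  24·β₁ + 7·β₀ = -36.
(Σwᵢ·h·h = 120, Σwᵢ·h = 24, Σwᵢ·1 = 7, Σwᵢ·h·P = -156, Σwᵢ·P = -36.)
Eliminating β₀: 7·(row 1) − 24·(row 2) gives 264·β₁ = 7·(-156) − 24·(-36) = -228, so β₁ = -19/22.
Then β₀ = ((-36) − 24·(-19/22))/7 = -24/11.

β₀ = -2.182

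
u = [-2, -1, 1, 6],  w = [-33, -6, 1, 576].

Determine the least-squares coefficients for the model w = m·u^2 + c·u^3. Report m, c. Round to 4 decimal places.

m = -2.2131, c = 3.0355

Setting ∂/∂m … = 0 gives: 1314·m + 7744·c = 20599;  7744·m + 46722·c = 124687.
(Σu^2·u^2 = 1314, Σu^2·u^3 = 7744, Σu^3·u^3 = 46722, Σu^2·w = 20599, Σu^3·w = 124687.)
Eliminating c: 46722·(row 1) − 7744·(row 2) gives 1423172·m = 46722·20599 − 7744·124687 = -3149650, so m = -1574825/711586.
Then c = (124687 − 7744·(-1574825/711586))/46722 = 2160031/711586.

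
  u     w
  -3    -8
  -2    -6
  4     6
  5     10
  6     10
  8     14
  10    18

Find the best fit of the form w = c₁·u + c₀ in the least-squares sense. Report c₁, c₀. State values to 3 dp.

c₁ = 2.014, c₀ = -1.771

Forming AᵀA = [[254, 28]; [28, 7]] and Aᵀw = [462, 44]ᵀ gives AᵀA·[c₁, c₀]ᵀ = Aᵀw.
Determinant 254·7 − 28² = 994.
c₁ = (462·7 − 28·44)/994 = 143/71; c₀ = (254·44 − 28·462)/994 = -880/497.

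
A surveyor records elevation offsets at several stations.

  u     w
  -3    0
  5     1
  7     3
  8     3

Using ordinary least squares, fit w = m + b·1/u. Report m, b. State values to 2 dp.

m = 1.61, b = 4.21

Sums needed: Σ1 = 4, Σ1/u = 113/840, Σ1/u·1/u = 132049/705600.
Moment sums: Σw = 7, Σ1/u·w = 281/280.
Normal equations: [[4, 113/840]; [113/840, 132049/705600]]·[m, b]ᵀ = [7, 281/280]ᵀ.
det = 4·(132049/705600) − (113/840)² = 171809/235200.
m = (7·(132049/705600) − (113/840)·(281/280))/(171809/235200) = 829084/515427; b = (4·(281/280) − (113/840)·7)/(171809/235200) = 722680/171809.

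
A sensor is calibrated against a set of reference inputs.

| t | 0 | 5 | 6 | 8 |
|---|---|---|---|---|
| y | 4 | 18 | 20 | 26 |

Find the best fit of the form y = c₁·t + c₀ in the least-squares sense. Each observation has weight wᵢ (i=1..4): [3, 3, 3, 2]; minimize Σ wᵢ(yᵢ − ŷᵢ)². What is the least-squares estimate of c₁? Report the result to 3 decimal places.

c₁ = 2.729

From the data, Σwᵢ·t·t = 311, Σwᵢ·t = 49, Σwᵢ·1 = 11.
Moment sums: Σwᵢ·t·y = 1046, Σwᵢ·y = 178.
MᵀWM·[c₁, c₀]ᵀ = MᵀWy becomes [[311, 49]; [49, 11]]·[c₁, c₀]ᵀ = [1046, 178]ᵀ.
Eliminating c₀: 11·(row 1) − 49·(row 2) gives 1020·c₁ = 11·1046 − 49·178 = 2784, so c₁ = 232/85.
Then c₀ = (178 − 49·(232/85))/11 = 342/85.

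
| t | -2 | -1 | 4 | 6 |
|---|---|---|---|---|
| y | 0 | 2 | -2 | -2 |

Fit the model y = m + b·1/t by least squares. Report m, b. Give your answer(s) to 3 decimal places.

m = -1.373, b = -3.224

Sums needed: Σ1 = 4, Σ1/t = -13/12, Σ1/t·1/t = 193/144.
For Xᵀy: Σy = -2, Σ1/t·y = -17/6.
det = 4·(193/144) − (-13/12)² = 67/16.
m = ((-2)·(193/144) − (-13/12)·(-17/6))/(67/16) = -92/67; b = (4·(-17/6) − (-13/12)·(-2))/(67/16) = -216/67.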